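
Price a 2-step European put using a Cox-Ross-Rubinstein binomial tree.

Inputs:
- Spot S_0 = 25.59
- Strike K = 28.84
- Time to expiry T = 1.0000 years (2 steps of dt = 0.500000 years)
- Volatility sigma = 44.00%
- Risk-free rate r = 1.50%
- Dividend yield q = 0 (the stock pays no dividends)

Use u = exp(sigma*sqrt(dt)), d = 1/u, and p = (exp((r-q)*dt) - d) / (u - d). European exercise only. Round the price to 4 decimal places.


Answer: Price = V(0,0) = 6.3279

Derivation:
dt = T/N = 0.500000
u = exp(sigma*sqrt(dt)) = 1.364963; d = 1/u = 0.732621
p = (exp((r-q)*dt) - d) / (u - d) = 0.434745
Discount per step: exp(-r*dt) = 0.992528
Stock lattice S(k, i) with i counting down-moves:
  k=0: S(0,0) = 25.5900
  k=1: S(1,0) = 34.9294; S(1,1) = 18.7478
  k=2: S(2,0) = 47.6773; S(2,1) = 25.5900; S(2,2) = 13.7350
Terminal payoffs V(N, i) = max(K - S_T, 0):
  V(2,0) = 0.000000; V(2,1) = 3.250000; V(2,2) = 15.104995
Backward induction: V(k, i) = exp(-r*dt) * [p * V(k+1, i) + (1-p) * V(k+1, i+1)].
  V(1,0) = exp(-r*dt) * [p*0.000000 + (1-p)*3.250000] = 1.823352
  V(1,1) = exp(-r*dt) * [p*3.250000 + (1-p)*15.104995] = 9.876742
  V(0,0) = exp(-r*dt) * [p*1.823352 + (1-p)*9.876742] = 6.327934


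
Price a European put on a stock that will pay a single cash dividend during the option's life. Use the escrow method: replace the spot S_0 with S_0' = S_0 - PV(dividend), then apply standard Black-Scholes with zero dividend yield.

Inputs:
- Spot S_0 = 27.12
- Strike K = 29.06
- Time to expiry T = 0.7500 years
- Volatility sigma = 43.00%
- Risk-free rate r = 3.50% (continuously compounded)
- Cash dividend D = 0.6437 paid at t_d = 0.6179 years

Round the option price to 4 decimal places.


PV(D) = D * exp(-r * t_d) = 0.6437 * 0.97860568 = 0.62992847
S_0' = S_0 - PV(D) = 27.1200 - 0.62992847 = 26.49007153
d1 = (ln(S_0'/K) + (r + sigma^2/2)*T) / (sigma*sqrt(T)) = 0.00804221
d2 = d1 - sigma*sqrt(T) = -0.36434872
exp(-rT) = 0.97409154
N(-d1) = 0.49679166; N(-d2) = 0.64220119
P = K * exp(-rT) * N(-d2) - S_0' * N(-d1) = 29.0600 * 0.97409154 * 0.64220119 - 26.49007153 * 0.49679166 = 5.0188

Answer: Price = 5.0188


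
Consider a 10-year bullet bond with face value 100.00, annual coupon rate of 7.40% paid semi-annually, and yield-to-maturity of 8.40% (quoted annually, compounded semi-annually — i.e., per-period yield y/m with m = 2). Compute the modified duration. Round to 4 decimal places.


Answer: Modified duration = 6.8400

Derivation:
Coupon per period c = face * coupon_rate / m = 3.700000
Periods per year m = 2; per-period yield y/m = 0.042000
Number of cashflows N = 20
Cashflows (t years, CF_t, discount factor 1/(1+y/m)^(m*t), PV):
  t = 0.5000: CF_t = 3.700000, DF = 0.959693, PV = 3.550864
  t = 1.0000: CF_t = 3.700000, DF = 0.921010, PV = 3.407739
  t = 1.5000: CF_t = 3.700000, DF = 0.883887, PV = 3.270383
  t = 2.0000: CF_t = 3.700000, DF = 0.848260, PV = 3.138563
  t = 2.5000: CF_t = 3.700000, DF = 0.814069, PV = 3.012057
  t = 3.0000: CF_t = 3.700000, DF = 0.781257, PV = 2.890649
  t = 3.5000: CF_t = 3.700000, DF = 0.749766, PV = 2.774136
  t = 4.0000: CF_t = 3.700000, DF = 0.719545, PV = 2.662318
  t = 4.5000: CF_t = 3.700000, DF = 0.690543, PV = 2.555008
  t = 5.0000: CF_t = 3.700000, DF = 0.662709, PV = 2.452023
  t = 5.5000: CF_t = 3.700000, DF = 0.635997, PV = 2.353189
  t = 6.0000: CF_t = 3.700000, DF = 0.610362, PV = 2.258339
  t = 6.5000: CF_t = 3.700000, DF = 0.585760, PV = 2.167312
  t = 7.0000: CF_t = 3.700000, DF = 0.562150, PV = 2.079954
  t = 7.5000: CF_t = 3.700000, DF = 0.539491, PV = 1.996117
  t = 8.0000: CF_t = 3.700000, DF = 0.517746, PV = 1.915659
  t = 8.5000: CF_t = 3.700000, DF = 0.496877, PV = 1.838444
  t = 9.0000: CF_t = 3.700000, DF = 0.476849, PV = 1.764342
  t = 9.5000: CF_t = 3.700000, DF = 0.457629, PV = 1.693227
  t = 10.0000: CF_t = 103.700000, DF = 0.439183, PV = 45.543288
Price P = sum_t PV_t = 93.323608
First compute Macaulay numerator sum_t t * PV_t:
  t * PV_t at t = 0.5000: 1.775432
  t * PV_t at t = 1.0000: 3.407739
  t * PV_t at t = 1.5000: 4.905574
  t * PV_t at t = 2.0000: 6.277126
  t * PV_t at t = 2.5000: 7.530142
  t * PV_t at t = 3.0000: 8.671948
  t * PV_t at t = 3.5000: 9.709475
  t * PV_t at t = 4.0000: 10.649273
  t * PV_t at t = 4.5000: 11.497536
  t * PV_t at t = 5.0000: 12.260115
  t * PV_t at t = 5.5000: 12.942540
  t * PV_t at t = 6.0000: 13.550033
  t * PV_t at t = 6.5000: 14.087526
  t * PV_t at t = 7.0000: 14.559676
  t * PV_t at t = 7.5000: 14.970876
  t * PV_t at t = 8.0000: 15.325273
  t * PV_t at t = 8.5000: 15.626777
  t * PV_t at t = 9.0000: 15.879078
  t * PV_t at t = 9.5000: 16.085652
  t * PV_t at t = 10.0000: 455.432876
Macaulay duration D = 665.144664 / 93.323608 = 7.127293
Modified duration = D / (1 + y/m) = 7.127293 / (1 + 0.042000) = 6.840012


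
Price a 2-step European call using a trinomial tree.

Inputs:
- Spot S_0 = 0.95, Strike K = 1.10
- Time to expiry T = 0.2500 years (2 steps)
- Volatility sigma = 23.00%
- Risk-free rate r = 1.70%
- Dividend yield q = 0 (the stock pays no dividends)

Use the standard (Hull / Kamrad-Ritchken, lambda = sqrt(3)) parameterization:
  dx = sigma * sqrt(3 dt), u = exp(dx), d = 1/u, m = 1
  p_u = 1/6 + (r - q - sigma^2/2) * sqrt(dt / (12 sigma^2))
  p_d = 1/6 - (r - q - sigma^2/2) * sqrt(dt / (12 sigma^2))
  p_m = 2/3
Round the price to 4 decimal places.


dt = T/N = 0.125000; dx = sigma*sqrt(3*dt) = 0.140846
u = exp(dx) = 1.151247; d = 1/u = 0.868623
p_u = 0.162473, p_m = 0.666667, p_d = 0.170860
Discount per step: exp(-r*dt) = 0.997877
Stock lattice S(k, j) with j the centered position index:
  k=0: S(0,+0) = 0.9500
  k=1: S(1,-1) = 0.8252; S(1,+0) = 0.9500; S(1,+1) = 1.0937
  k=2: S(2,-2) = 0.7168; S(2,-1) = 0.8252; S(2,+0) = 0.9500; S(2,+1) = 1.0937; S(2,+2) = 1.2591
Terminal payoffs V(N, j) = max(S_T - K, 0):
  V(2,-2) = 0.000000; V(2,-1) = 0.000000; V(2,+0) = 0.000000; V(2,+1) = 0.000000; V(2,+2) = 0.159101
Backward induction: V(k, j) = exp(-r*dt) * [p_u * V(k+1, j+1) + p_m * V(k+1, j) + p_d * V(k+1, j-1)]
  V(1,-1) = exp(-r*dt) * [p_u*0.000000 + p_m*0.000000 + p_d*0.000000] = 0.000000
  V(1,+0) = exp(-r*dt) * [p_u*0.000000 + p_m*0.000000 + p_d*0.000000] = 0.000000
  V(1,+1) = exp(-r*dt) * [p_u*0.159101 + p_m*0.000000 + p_d*0.000000] = 0.025795
  V(0,+0) = exp(-r*dt) * [p_u*0.025795 + p_m*0.000000 + p_d*0.000000] = 0.004182

Answer: Price = V(0,0) = 0.0042


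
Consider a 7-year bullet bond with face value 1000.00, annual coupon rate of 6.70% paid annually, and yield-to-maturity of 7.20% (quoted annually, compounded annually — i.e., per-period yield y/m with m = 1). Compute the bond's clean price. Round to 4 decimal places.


Answer: Price = 973.2404

Derivation:
Coupon per period c = face * coupon_rate / m = 67.000000
Periods per year m = 1; per-period yield y/m = 0.072000
Number of cashflows N = 7
Cashflows (t years, CF_t, discount factor 1/(1+y/m)^(m*t), PV):
  t = 1.0000: CF_t = 67.000000, DF = 0.932836, PV = 62.500000
  t = 2.0000: CF_t = 67.000000, DF = 0.870183, PV = 58.302239
  t = 3.0000: CF_t = 67.000000, DF = 0.811738, PV = 54.386417
  t = 4.0000: CF_t = 67.000000, DF = 0.757218, PV = 50.733598
  t = 5.0000: CF_t = 67.000000, DF = 0.706360, PV = 47.326117
  t = 6.0000: CF_t = 67.000000, DF = 0.658918, PV = 44.147497
  t = 7.0000: CF_t = 1067.000000, DF = 0.614662, PV = 655.844562
Price P = sum_t PV_t = 973.240430


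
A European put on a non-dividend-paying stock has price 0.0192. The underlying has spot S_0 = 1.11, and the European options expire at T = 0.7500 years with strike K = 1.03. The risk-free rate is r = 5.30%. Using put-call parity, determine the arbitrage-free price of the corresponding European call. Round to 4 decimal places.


Answer: Call price = 0.1393

Derivation:
Put-call parity: C - P = S_0 * exp(-qT) - K * exp(-rT).
S_0 * exp(-qT) = 1.1100 * 1.00000000 = 1.11000000
K * exp(-rT) = 1.0300 * 0.96102967 = 0.98986056
C = P + S*exp(-qT) - K*exp(-rT)
C = 0.0192 + 1.11000000 - 0.98986056 = 0.1393


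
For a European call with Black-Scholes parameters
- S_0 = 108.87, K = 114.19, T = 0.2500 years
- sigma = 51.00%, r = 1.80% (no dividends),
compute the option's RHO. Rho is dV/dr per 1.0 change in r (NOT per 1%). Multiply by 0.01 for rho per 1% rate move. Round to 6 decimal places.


d1 = -0.0419479130; d2 = -0.2969479130
phi(d1) = 0.3985914399; exp(-qT) = 1.0000000000; exp(-rT) = 0.9955101098
N(d2) = 0.3832531379
Rho = K*T*exp(-rT)*N(d2) = 114.1900 * 0.2500 * 0.9955101098 * 0.3832531379 = 10.891795

Answer: Rho = 10.891795


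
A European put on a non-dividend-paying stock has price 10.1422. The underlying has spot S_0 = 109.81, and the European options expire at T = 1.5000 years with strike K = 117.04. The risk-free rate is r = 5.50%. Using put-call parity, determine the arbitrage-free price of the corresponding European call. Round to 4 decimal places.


Answer: Call price = 12.1804

Derivation:
Put-call parity: C - P = S_0 * exp(-qT) - K * exp(-rT).
S_0 * exp(-qT) = 109.8100 * 1.00000000 = 109.81000000
K * exp(-rT) = 117.0400 * 0.92081144 = 107.77177069
C = P + S*exp(-qT) - K*exp(-rT)
C = 10.1422 + 109.81000000 - 107.77177069 = 12.1804


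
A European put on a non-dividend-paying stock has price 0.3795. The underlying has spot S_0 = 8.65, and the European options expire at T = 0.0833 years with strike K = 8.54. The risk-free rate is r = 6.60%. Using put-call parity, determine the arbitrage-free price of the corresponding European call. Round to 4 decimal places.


Put-call parity: C - P = S_0 * exp(-qT) - K * exp(-rT).
S_0 * exp(-qT) = 8.6500 * 1.00000000 = 8.65000000
K * exp(-rT) = 8.5400 * 0.99451729 = 8.49317762
C = P + S*exp(-qT) - K*exp(-rT)
C = 0.3795 + 8.65000000 - 8.49317762 = 0.5363

Answer: Call price = 0.5363


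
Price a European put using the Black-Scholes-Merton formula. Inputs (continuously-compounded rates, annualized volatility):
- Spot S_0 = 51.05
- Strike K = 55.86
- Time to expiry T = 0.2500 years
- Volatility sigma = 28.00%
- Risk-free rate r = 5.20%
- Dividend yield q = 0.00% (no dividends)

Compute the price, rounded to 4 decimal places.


d1 = (ln(S/K) + (r - q + 0.5*sigma^2) * T) / (sigma * sqrt(T)) = -0.48030726
d2 = d1 - sigma * sqrt(T) = -0.62030726
exp(-rT) = 0.98708414; exp(-qT) = 1.00000000
P = K * exp(-rT) * N(-d2) - S_0 * exp(-qT) * N(-d1)
N(-d1) = 0.68449554; N(-d2) = 0.73247224
P = 55.8600 * 0.98708414 * 0.73247224 - 51.0500 * 1.00000000 * 0.68449554 = 5.4439

Answer: Price = 5.4439


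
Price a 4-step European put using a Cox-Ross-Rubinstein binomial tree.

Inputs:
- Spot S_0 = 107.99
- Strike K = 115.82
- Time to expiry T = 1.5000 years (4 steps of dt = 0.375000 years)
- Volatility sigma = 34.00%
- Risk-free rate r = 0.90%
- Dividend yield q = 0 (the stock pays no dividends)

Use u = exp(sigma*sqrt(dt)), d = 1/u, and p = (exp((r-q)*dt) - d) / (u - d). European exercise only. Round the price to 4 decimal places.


Answer: Price = V(0,0) = 21.7097

Derivation:
dt = T/N = 0.375000
u = exp(sigma*sqrt(dt)) = 1.231468; d = 1/u = 0.812039
p = (exp((r-q)*dt) - d) / (u - d) = 0.456196
Discount per step: exp(-r*dt) = 0.996631
Stock lattice S(k, i) with i counting down-moves:
  k=0: S(0,0) = 107.9900
  k=1: S(1,0) = 132.9862; S(1,1) = 87.6921
  k=2: S(2,0) = 163.7682; S(2,1) = 107.9900; S(2,2) = 71.2094
  k=3: S(3,0) = 201.6752; S(3,1) = 132.9862; S(3,2) = 87.6921; S(3,3) = 57.8249
  k=4: S(4,0) = 248.3565; S(4,1) = 163.7682; S(4,2) = 107.9900; S(4,3) = 71.2094; S(4,4) = 46.9561
Terminal payoffs V(N, i) = max(K - S_T, 0):
  V(4,0) = 0.000000; V(4,1) = 0.000000; V(4,2) = 7.830000; V(4,3) = 44.610561; V(4,4) = 68.863947
Backward induction: V(k, i) = exp(-r*dt) * [p * V(k+1, i) + (1-p) * V(k+1, i+1)].
  V(3,0) = exp(-r*dt) * [p*0.000000 + (1-p)*0.000000] = 0.000000
  V(3,1) = exp(-r*dt) * [p*0.000000 + (1-p)*7.830000] = 4.243640
  V(3,2) = exp(-r*dt) * [p*7.830000 + (1-p)*44.610561] = 27.737650
  V(3,3) = exp(-r*dt) * [p*44.610561 + (1-p)*68.863947] = 57.604909
  V(2,0) = exp(-r*dt) * [p*0.000000 + (1-p)*4.243640] = 2.299934
  V(2,1) = exp(-r*dt) * [p*4.243640 + (1-p)*27.737650] = 16.962436
  V(2,2) = exp(-r*dt) * [p*27.737650 + (1-p)*57.604909] = 43.831409
  V(1,0) = exp(-r*dt) * [p*2.299934 + (1-p)*16.962436] = 10.238849
  V(1,1) = exp(-r*dt) * [p*16.962436 + (1-p)*43.831409] = 31.467513
  V(0,0) = exp(-r*dt) * [p*10.238849 + (1-p)*31.467513] = 21.709691


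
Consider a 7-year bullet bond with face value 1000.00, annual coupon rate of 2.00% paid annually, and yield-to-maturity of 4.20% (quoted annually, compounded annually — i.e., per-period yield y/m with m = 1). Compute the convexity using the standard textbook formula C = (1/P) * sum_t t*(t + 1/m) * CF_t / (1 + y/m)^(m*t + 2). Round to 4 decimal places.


Coupon per period c = face * coupon_rate / m = 20.000000
Periods per year m = 1; per-period yield y/m = 0.042000
Number of cashflows N = 7
Cashflows (t years, CF_t, discount factor 1/(1+y/m)^(m*t), PV):
  t = 1.0000: CF_t = 20.000000, DF = 0.959693, PV = 19.193858
  t = 2.0000: CF_t = 20.000000, DF = 0.921010, PV = 18.420209
  t = 3.0000: CF_t = 20.000000, DF = 0.883887, PV = 17.677744
  t = 4.0000: CF_t = 20.000000, DF = 0.848260, PV = 16.965205
  t = 5.0000: CF_t = 20.000000, DF = 0.814069, PV = 16.281387
  t = 6.0000: CF_t = 20.000000, DF = 0.781257, PV = 15.625132
  t = 7.0000: CF_t = 1020.000000, DF = 0.749766, PV = 764.761716
Price P = sum_t PV_t = 868.925251
Convexity numerator sum_t t*(t + 1/m) * CF_t / (1+y/m)^(m*t + 2):
  t = 1.0000: term = 35.355488
  t = 2.0000: term = 101.791232
  t = 3.0000: term = 195.376645
  t = 4.0000: term = 312.502631
  t = 5.0000: term = 449.859833
  t = 6.0000: term = 604.418202
  t = 7.0000: term = 39443.798188
Convexity = (1/P) * sum = 41143.102218 / 868.925251 = 47.349415

Answer: Convexity = 47.3494


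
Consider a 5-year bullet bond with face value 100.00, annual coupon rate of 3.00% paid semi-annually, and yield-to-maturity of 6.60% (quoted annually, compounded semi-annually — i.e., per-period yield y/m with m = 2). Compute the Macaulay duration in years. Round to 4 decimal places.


Answer: Macaulay duration = 4.6461 years

Derivation:
Coupon per period c = face * coupon_rate / m = 1.500000
Periods per year m = 2; per-period yield y/m = 0.033000
Number of cashflows N = 10
Cashflows (t years, CF_t, discount factor 1/(1+y/m)^(m*t), PV):
  t = 0.5000: CF_t = 1.500000, DF = 0.968054, PV = 1.452081
  t = 1.0000: CF_t = 1.500000, DF = 0.937129, PV = 1.405693
  t = 1.5000: CF_t = 1.500000, DF = 0.907192, PV = 1.360787
  t = 2.0000: CF_t = 1.500000, DF = 0.878211, PV = 1.317316
  t = 2.5000: CF_t = 1.500000, DF = 0.850156, PV = 1.275233
  t = 3.0000: CF_t = 1.500000, DF = 0.822997, PV = 1.234495
  t = 3.5000: CF_t = 1.500000, DF = 0.796705, PV = 1.195058
  t = 4.0000: CF_t = 1.500000, DF = 0.771254, PV = 1.156881
  t = 4.5000: CF_t = 1.500000, DF = 0.746616, PV = 1.119924
  t = 5.0000: CF_t = 101.500000, DF = 0.722764, PV = 73.360592
Price P = sum_t PV_t = 84.878061
Macaulay numerator sum_t t * PV_t:
  t * PV_t at t = 0.5000: 0.726041
  t * PV_t at t = 1.0000: 1.405693
  t * PV_t at t = 1.5000: 2.041181
  t * PV_t at t = 2.0000: 2.634632
  t * PV_t at t = 2.5000: 3.188083
  t * PV_t at t = 3.0000: 3.703485
  t * PV_t at t = 3.5000: 4.182703
  t * PV_t at t = 4.0000: 4.627524
  t * PV_t at t = 4.5000: 5.039656
  t * PV_t at t = 5.0000: 366.802960
Macaulay duration D = (sum_t t * PV_t) / P = 394.351958 / 84.878061 = 4.646100


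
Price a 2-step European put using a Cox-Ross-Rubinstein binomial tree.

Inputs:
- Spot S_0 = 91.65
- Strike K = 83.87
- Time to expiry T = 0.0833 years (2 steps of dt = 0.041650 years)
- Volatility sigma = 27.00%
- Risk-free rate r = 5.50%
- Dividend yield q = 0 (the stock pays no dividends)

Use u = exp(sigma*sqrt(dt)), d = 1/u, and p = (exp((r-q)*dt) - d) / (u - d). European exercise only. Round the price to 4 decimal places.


dt = T/N = 0.041650
u = exp(sigma*sqrt(dt)) = 1.056649; d = 1/u = 0.946388
p = (exp((r-q)*dt) - d) / (u - d) = 0.507027
Discount per step: exp(-r*dt) = 0.997712
Stock lattice S(k, i) with i counting down-moves:
  k=0: S(0,0) = 91.6500
  k=1: S(1,0) = 96.8419; S(1,1) = 86.7365
  k=2: S(2,0) = 102.3279; S(2,1) = 91.6500; S(2,2) = 82.0864
Terminal payoffs V(N, i) = max(K - S_T, 0):
  V(2,0) = 0.000000; V(2,1) = 0.000000; V(2,2) = 1.783630
Backward induction: V(k, i) = exp(-r*dt) * [p * V(k+1, i) + (1-p) * V(k+1, i+1)].
  V(1,0) = exp(-r*dt) * [p*0.000000 + (1-p)*0.000000] = 0.000000
  V(1,1) = exp(-r*dt) * [p*0.000000 + (1-p)*1.783630] = 0.877269
  V(0,0) = exp(-r*dt) * [p*0.000000 + (1-p)*0.877269] = 0.431480

Answer: Price = V(0,0) = 0.4315


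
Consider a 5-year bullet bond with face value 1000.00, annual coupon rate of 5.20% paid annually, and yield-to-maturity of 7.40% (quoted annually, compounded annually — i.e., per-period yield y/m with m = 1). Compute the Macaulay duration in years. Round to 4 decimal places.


Coupon per period c = face * coupon_rate / m = 52.000000
Periods per year m = 1; per-period yield y/m = 0.074000
Number of cashflows N = 5
Cashflows (t years, CF_t, discount factor 1/(1+y/m)^(m*t), PV):
  t = 1.0000: CF_t = 52.000000, DF = 0.931099, PV = 48.417132
  t = 2.0000: CF_t = 52.000000, DF = 0.866945, PV = 45.081129
  t = 3.0000: CF_t = 52.000000, DF = 0.807211, PV = 41.974980
  t = 4.0000: CF_t = 52.000000, DF = 0.751593, PV = 39.082849
  t = 5.0000: CF_t = 1052.000000, DF = 0.699808, PV = 736.197491
Price P = sum_t PV_t = 910.753581
Macaulay numerator sum_t t * PV_t:
  t * PV_t at t = 1.0000: 48.417132
  t * PV_t at t = 2.0000: 90.162257
  t * PV_t at t = 3.0000: 125.924940
  t * PV_t at t = 4.0000: 156.331397
  t * PV_t at t = 5.0000: 3680.987455
Macaulay duration D = (sum_t t * PV_t) / P = 4101.823182 / 910.753581 = 4.503768

Answer: Macaulay duration = 4.5038 years


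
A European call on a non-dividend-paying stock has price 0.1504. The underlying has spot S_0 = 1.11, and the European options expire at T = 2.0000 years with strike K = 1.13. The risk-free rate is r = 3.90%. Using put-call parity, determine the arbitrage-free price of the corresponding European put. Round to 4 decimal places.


Put-call parity: C - P = S_0 * exp(-qT) - K * exp(-rT).
S_0 * exp(-qT) = 1.1100 * 1.00000000 = 1.11000000
K * exp(-rT) = 1.1300 * 0.92496443 = 1.04520980
P = C - S*exp(-qT) + K*exp(-rT)
P = 0.1504 - 1.11000000 + 1.04520980 = 0.0856

Answer: Put price = 0.0856


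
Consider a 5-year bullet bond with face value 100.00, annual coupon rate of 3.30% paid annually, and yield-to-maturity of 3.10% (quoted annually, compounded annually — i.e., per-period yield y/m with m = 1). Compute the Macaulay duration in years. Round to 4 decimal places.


Coupon per period c = face * coupon_rate / m = 3.300000
Periods per year m = 1; per-period yield y/m = 0.031000
Number of cashflows N = 5
Cashflows (t years, CF_t, discount factor 1/(1+y/m)^(m*t), PV):
  t = 1.0000: CF_t = 3.300000, DF = 0.969932, PV = 3.200776
  t = 2.0000: CF_t = 3.300000, DF = 0.940768, PV = 3.104535
  t = 3.0000: CF_t = 3.300000, DF = 0.912481, PV = 3.011189
  t = 4.0000: CF_t = 3.300000, DF = 0.885045, PV = 2.920648
  t = 5.0000: CF_t = 103.300000, DF = 0.858434, PV = 88.676184
Price P = sum_t PV_t = 100.913332
Macaulay numerator sum_t t * PV_t:
  t * PV_t at t = 1.0000: 3.200776
  t * PV_t at t = 2.0000: 6.209071
  t * PV_t at t = 3.0000: 9.033566
  t * PV_t at t = 4.0000: 11.682594
  t * PV_t at t = 5.0000: 443.380919
Macaulay duration D = (sum_t t * PV_t) / P = 473.506925 / 100.913332 = 4.692214

Answer: Macaulay duration = 4.6922 years


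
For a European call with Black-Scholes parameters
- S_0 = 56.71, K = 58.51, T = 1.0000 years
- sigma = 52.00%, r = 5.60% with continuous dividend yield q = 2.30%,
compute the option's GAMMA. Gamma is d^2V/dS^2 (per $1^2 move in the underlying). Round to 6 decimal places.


Answer: Gamma = 0.012770

Derivation:
d1 = 0.2633709274; d2 = -0.2566290726
phi(d1) = 0.3853432992; exp(-qT) = 0.9772624838; exp(-rT) = 0.9455391359
Gamma = exp(-qT) * phi(d1) / (S * sigma * sqrt(T)) = 0.9772624838 * 0.3853432992 / (56.7100 * 0.5200 * 1.0000000000) = 0.012770


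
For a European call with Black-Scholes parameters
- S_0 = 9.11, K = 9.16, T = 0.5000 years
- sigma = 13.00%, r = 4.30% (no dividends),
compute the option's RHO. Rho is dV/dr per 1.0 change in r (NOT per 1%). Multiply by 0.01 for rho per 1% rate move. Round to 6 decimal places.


d1 = 0.2203076311; d2 = 0.1283837495
phi(d1) = 0.3893773869; exp(-qT) = 1.0000000000; exp(-rT) = 0.9787294775
N(d2) = 0.5510773546
Rho = K*T*exp(-rT)*N(d2) = 9.1600 * 0.5000 * 0.9787294775 * 0.5510773546 = 2.470249

Answer: Rho = 2.470249


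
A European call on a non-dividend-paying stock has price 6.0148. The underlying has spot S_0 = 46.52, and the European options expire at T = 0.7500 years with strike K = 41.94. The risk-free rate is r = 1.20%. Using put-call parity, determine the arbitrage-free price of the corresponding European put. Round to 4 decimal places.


Put-call parity: C - P = S_0 * exp(-qT) - K * exp(-rT).
S_0 * exp(-qT) = 46.5200 * 1.00000000 = 46.52000000
K * exp(-rT) = 41.9400 * 0.99104038 = 41.56423349
P = C - S*exp(-qT) + K*exp(-rT)
P = 6.0148 - 46.52000000 + 41.56423349 = 1.0590

Answer: Put price = 1.0590


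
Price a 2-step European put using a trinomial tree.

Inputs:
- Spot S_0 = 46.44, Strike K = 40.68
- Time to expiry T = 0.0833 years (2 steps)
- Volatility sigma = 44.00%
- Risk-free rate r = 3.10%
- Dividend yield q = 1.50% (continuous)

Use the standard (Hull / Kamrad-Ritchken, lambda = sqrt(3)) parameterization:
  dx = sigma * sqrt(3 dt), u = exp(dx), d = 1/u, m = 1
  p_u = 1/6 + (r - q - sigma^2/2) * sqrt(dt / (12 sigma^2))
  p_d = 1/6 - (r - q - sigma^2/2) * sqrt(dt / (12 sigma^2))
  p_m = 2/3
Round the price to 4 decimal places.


dt = T/N = 0.041650; dx = sigma*sqrt(3*dt) = 0.155532
u = exp(dx) = 1.168280; d = 1/u = 0.855959
p_u = 0.155848, p_m = 0.666667, p_d = 0.177485
Discount per step: exp(-r*dt) = 0.998710
Stock lattice S(k, j) with j the centered position index:
  k=0: S(0,+0) = 46.4400
  k=1: S(1,-1) = 39.7508; S(1,+0) = 46.4400; S(1,+1) = 54.2549
  k=2: S(2,-2) = 34.0250; S(2,-1) = 39.7508; S(2,+0) = 46.4400; S(2,+1) = 54.2549; S(2,+2) = 63.3849
Terminal payoffs V(N, j) = max(K - S_T, 0):
  V(2,-2) = 6.654971; V(2,-1) = 0.929247; V(2,+0) = 0.000000; V(2,+1) = 0.000000; V(2,+2) = 0.000000
Backward induction: V(k, j) = exp(-r*dt) * [p_u * V(k+1, j+1) + p_m * V(k+1, j) + p_d * V(k+1, j-1)]
  V(1,-1) = exp(-r*dt) * [p_u*0.000000 + p_m*0.929247 + p_d*6.654971] = 1.798335
  V(1,+0) = exp(-r*dt) * [p_u*0.000000 + p_m*0.000000 + p_d*0.929247] = 0.164715
  V(1,+1) = exp(-r*dt) * [p_u*0.000000 + p_m*0.000000 + p_d*0.000000] = 0.000000
  V(0,+0) = exp(-r*dt) * [p_u*0.000000 + p_m*0.164715 + p_d*1.798335] = 0.428435

Answer: Price = V(0,0) = 0.4284


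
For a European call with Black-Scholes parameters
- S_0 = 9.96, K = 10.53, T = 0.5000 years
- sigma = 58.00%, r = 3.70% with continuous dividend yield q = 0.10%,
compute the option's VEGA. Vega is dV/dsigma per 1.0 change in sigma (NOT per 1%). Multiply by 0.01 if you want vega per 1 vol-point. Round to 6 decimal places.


Answer: Vega = 2.790307

Derivation:
d1 = 0.1132559410; d2 = -0.2968659921
phi(d1) = 0.3963918696; exp(-qT) = 0.9995001250; exp(-rT) = 0.9816700746
Vega = S * exp(-qT) * phi(d1) * sqrt(T) = 9.9600 * 0.9995001250 * 0.3963918696 * 0.7071067812 = 2.790307


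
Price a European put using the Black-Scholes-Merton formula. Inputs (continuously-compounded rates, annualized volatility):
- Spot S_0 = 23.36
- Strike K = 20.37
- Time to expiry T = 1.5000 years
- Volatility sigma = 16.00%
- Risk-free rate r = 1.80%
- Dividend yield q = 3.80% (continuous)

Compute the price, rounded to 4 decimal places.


d1 = (ln(S/K) + (r - q + 0.5*sigma^2) * T) / (sigma * sqrt(T)) = 0.64381739
d2 = d1 - sigma * sqrt(T) = 0.44785821
exp(-rT) = 0.97336124; exp(-qT) = 0.94459407
P = K * exp(-rT) * N(-d2) - S_0 * exp(-qT) * N(-d1)
N(-d1) = 0.25984693; N(-d2) = 0.32712776
P = 20.3700 * 0.97336124 * 0.32712776 - 23.3600 * 0.94459407 * 0.25984693 = 0.7524

Answer: Price = 0.7524


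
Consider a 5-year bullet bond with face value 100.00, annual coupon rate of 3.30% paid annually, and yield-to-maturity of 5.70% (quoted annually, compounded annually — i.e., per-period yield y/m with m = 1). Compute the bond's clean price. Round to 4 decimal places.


Answer: Price = 89.8073

Derivation:
Coupon per period c = face * coupon_rate / m = 3.300000
Periods per year m = 1; per-period yield y/m = 0.057000
Number of cashflows N = 5
Cashflows (t years, CF_t, discount factor 1/(1+y/m)^(m*t), PV):
  t = 1.0000: CF_t = 3.300000, DF = 0.946074, PV = 3.122044
  t = 2.0000: CF_t = 3.300000, DF = 0.895056, PV = 2.953684
  t = 3.0000: CF_t = 3.300000, DF = 0.846789, PV = 2.794403
  t = 4.0000: CF_t = 3.300000, DF = 0.801125, PV = 2.643711
  t = 5.0000: CF_t = 103.300000, DF = 0.757923, PV = 78.293442
Price P = sum_t PV_t = 89.807283


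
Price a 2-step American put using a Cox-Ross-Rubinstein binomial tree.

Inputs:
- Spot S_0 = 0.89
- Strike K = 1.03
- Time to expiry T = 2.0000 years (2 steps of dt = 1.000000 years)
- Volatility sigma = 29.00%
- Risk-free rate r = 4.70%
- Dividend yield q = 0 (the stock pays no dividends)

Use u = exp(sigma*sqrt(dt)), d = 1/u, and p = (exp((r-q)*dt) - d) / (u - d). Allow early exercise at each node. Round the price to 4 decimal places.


Answer: Price = V(0,0) = 0.2021

Derivation:
dt = T/N = 1.000000
u = exp(sigma*sqrt(dt)) = 1.336427; d = 1/u = 0.748264
p = (exp((r-q)*dt) - d) / (u - d) = 0.509821
Discount per step: exp(-r*dt) = 0.954087
Stock lattice S(k, i) with i counting down-moves:
  k=0: S(0,0) = 0.8900
  k=1: S(1,0) = 1.1894; S(1,1) = 0.6660
  k=2: S(2,0) = 1.5896; S(2,1) = 0.8900; S(2,2) = 0.4983
Terminal payoffs V(N, i) = max(K - S_T, 0):
  V(2,0) = 0.000000; V(2,1) = 0.140000; V(2,2) = 0.531690
Backward induction: V(k, i) = exp(-r*dt) * [p * V(k+1, i) + (1-p) * V(k+1, i+1)]; then take max(V_cont, immediate exercise) for American.
  V(1,0) = exp(-r*dt) * [p*0.000000 + (1-p)*0.140000] = 0.065474; exercise = 0.000000; V(1,0) = max -> 0.065474
  V(1,1) = exp(-r*dt) * [p*0.140000 + (1-p)*0.531690] = 0.316755; exercise = 0.364045; V(1,1) = max -> 0.364045
  V(0,0) = exp(-r*dt) * [p*0.065474 + (1-p)*0.364045] = 0.202102; exercise = 0.140000; V(0,0) = max -> 0.202102


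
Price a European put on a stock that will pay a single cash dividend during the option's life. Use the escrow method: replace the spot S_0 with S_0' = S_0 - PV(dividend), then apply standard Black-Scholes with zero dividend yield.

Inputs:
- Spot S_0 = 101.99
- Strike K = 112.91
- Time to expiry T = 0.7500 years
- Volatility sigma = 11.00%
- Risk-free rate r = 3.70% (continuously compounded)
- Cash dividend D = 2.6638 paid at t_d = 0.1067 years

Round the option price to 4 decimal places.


Answer: Price = 11.2310

Derivation:
PV(D) = D * exp(-r * t_d) = 2.6638 * 0.99605988 = 2.65330432
S_0' = S_0 - PV(D) = 101.9900 - 2.65330432 = 99.33669568
d1 = (ln(S_0'/K) + (r + sigma^2/2)*T) / (sigma*sqrt(T)) = -1.00551842
d2 = d1 - sigma*sqrt(T) = -1.10078122
exp(-rT) = 0.97263149
N(-d1) = 0.84267636; N(-d2) = 0.86450406
P = K * exp(-rT) * N(-d2) - S_0' * N(-d1) = 112.9100 * 0.97263149 * 0.86450406 - 99.33669568 * 0.84267636 = 11.2310


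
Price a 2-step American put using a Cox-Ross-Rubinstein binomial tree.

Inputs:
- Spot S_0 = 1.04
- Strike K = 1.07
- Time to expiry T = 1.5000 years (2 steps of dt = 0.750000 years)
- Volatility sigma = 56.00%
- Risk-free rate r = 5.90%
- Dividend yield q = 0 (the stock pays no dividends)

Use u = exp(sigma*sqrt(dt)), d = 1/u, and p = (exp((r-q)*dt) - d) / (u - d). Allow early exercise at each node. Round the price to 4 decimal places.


dt = T/N = 0.750000
u = exp(sigma*sqrt(dt)) = 1.624133; d = 1/u = 0.615713
p = (exp((r-q)*dt) - d) / (u - d) = 0.425944
Discount per step: exp(-r*dt) = 0.956715
Stock lattice S(k, i) with i counting down-moves:
  k=0: S(0,0) = 1.0400
  k=1: S(1,0) = 1.6891; S(1,1) = 0.6403
  k=2: S(2,0) = 2.7433; S(2,1) = 1.0400; S(2,2) = 0.3943
Terminal payoffs V(N, i) = max(K - S_T, 0):
  V(2,0) = 0.000000; V(2,1) = 0.030000; V(2,2) = 0.675733
Backward induction: V(k, i) = exp(-r*dt) * [p * V(k+1, i) + (1-p) * V(k+1, i+1)]; then take max(V_cont, immediate exercise) for American.
  V(1,0) = exp(-r*dt) * [p*0.000000 + (1-p)*0.030000] = 0.016476; exercise = 0.000000; V(1,0) = max -> 0.016476
  V(1,1) = exp(-r*dt) * [p*0.030000 + (1-p)*0.675733] = 0.383343; exercise = 0.429658; V(1,1) = max -> 0.429658
  V(0,0) = exp(-r*dt) * [p*0.016476 + (1-p)*0.429658] = 0.242686; exercise = 0.030000; V(0,0) = max -> 0.242686

Answer: Price = V(0,0) = 0.2427


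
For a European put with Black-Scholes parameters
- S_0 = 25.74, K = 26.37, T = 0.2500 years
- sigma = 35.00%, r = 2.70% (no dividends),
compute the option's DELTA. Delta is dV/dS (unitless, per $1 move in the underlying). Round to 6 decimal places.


d1 = -0.0121045611; d2 = -0.1871045611
phi(d1) = 0.3989130549; exp(-qT) = 1.0000000000; exp(-rT) = 0.9932727301
N(-d1) = 0.5048289033
Delta = -exp(-qT) * N(-d1) = -1.0000000000 * 0.5048289033 = -0.504829

Answer: Delta = -0.504829


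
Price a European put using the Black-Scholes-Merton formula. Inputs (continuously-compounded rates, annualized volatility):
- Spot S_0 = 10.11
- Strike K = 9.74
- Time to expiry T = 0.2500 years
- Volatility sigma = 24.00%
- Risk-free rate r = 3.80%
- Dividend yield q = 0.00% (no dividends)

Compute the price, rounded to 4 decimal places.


Answer: Price = 0.2770

Derivation:
d1 = (ln(S/K) + (r - q + 0.5*sigma^2) * T) / (sigma * sqrt(T)) = 0.44986596
d2 = d1 - sigma * sqrt(T) = 0.32986596
exp(-rT) = 0.99054498; exp(-qT) = 1.00000000
P = K * exp(-rT) * N(-d2) - S_0 * exp(-qT) * N(-d1)
N(-d1) = 0.32640355; N(-d2) = 0.37075062
P = 9.7400 * 0.99054498 * 0.37075062 - 10.1100 * 1.00000000 * 0.32640355 = 0.2770


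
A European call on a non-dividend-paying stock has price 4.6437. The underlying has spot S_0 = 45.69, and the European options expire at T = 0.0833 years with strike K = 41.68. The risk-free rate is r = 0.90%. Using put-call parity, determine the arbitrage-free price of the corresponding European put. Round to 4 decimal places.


Put-call parity: C - P = S_0 * exp(-qT) - K * exp(-rT).
S_0 * exp(-qT) = 45.6900 * 1.00000000 = 45.69000000
K * exp(-rT) = 41.6800 * 0.99925058 = 41.64876421
P = C - S*exp(-qT) + K*exp(-rT)
P = 4.6437 - 45.69000000 + 41.64876421 = 0.6025

Answer: Put price = 0.6025


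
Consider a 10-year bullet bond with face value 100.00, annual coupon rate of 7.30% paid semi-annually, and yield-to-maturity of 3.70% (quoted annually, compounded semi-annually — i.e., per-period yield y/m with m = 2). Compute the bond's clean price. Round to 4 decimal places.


Coupon per period c = face * coupon_rate / m = 3.650000
Periods per year m = 2; per-period yield y/m = 0.018500
Number of cashflows N = 20
Cashflows (t years, CF_t, discount factor 1/(1+y/m)^(m*t), PV):
  t = 0.5000: CF_t = 3.650000, DF = 0.981836, PV = 3.583702
  t = 1.0000: CF_t = 3.650000, DF = 0.964002, PV = 3.518607
  t = 1.5000: CF_t = 3.650000, DF = 0.946492, PV = 3.454695
  t = 2.0000: CF_t = 3.650000, DF = 0.929300, PV = 3.391944
  t = 2.5000: CF_t = 3.650000, DF = 0.912420, PV = 3.330333
  t = 3.0000: CF_t = 3.650000, DF = 0.895847, PV = 3.269841
  t = 3.5000: CF_t = 3.650000, DF = 0.879575, PV = 3.210448
  t = 4.0000: CF_t = 3.650000, DF = 0.863598, PV = 3.152133
  t = 4.5000: CF_t = 3.650000, DF = 0.847912, PV = 3.094878
  t = 5.0000: CF_t = 3.650000, DF = 0.832510, PV = 3.038663
  t = 5.5000: CF_t = 3.650000, DF = 0.817389, PV = 2.983469
  t = 6.0000: CF_t = 3.650000, DF = 0.802542, PV = 2.929277
  t = 6.5000: CF_t = 3.650000, DF = 0.787964, PV = 2.876070
  t = 7.0000: CF_t = 3.650000, DF = 0.773652, PV = 2.823829
  t = 7.5000: CF_t = 3.650000, DF = 0.759599, PV = 2.772537
  t = 8.0000: CF_t = 3.650000, DF = 0.745802, PV = 2.722177
  t = 8.5000: CF_t = 3.650000, DF = 0.732255, PV = 2.672731
  t = 9.0000: CF_t = 3.650000, DF = 0.718954, PV = 2.624184
  t = 9.5000: CF_t = 3.650000, DF = 0.705895, PV = 2.576518
  t = 10.0000: CF_t = 103.650000, DF = 0.693074, PV = 71.837075
Price P = sum_t PV_t = 129.863113

Answer: Price = 129.8631


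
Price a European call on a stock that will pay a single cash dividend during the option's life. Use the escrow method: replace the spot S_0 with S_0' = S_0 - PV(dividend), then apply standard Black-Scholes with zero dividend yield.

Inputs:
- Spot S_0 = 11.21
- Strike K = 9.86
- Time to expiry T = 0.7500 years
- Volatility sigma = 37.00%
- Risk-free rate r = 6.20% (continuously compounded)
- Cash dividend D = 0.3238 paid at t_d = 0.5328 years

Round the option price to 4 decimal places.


PV(D) = D * exp(-r * t_d) = 0.3238 * 0.96750605 = 0.31327846
S_0' = S_0 - PV(D) = 11.2100 - 0.31327846 = 10.89672154
d1 = (ln(S_0'/K) + (r + sigma^2/2)*T) / (sigma*sqrt(T)) = 0.61733817
d2 = d1 - sigma*sqrt(T) = 0.29690877
exp(-rT) = 0.95456456
N(d1) = 0.73149415; N(d2) = 0.61673192
C = S_0' * N(d1) - K * exp(-rT) * N(d2) = 10.89672154 * 0.73149415 - 9.8600 * 0.95456456 * 0.61673192 = 2.1662

Answer: Price = 2.1662


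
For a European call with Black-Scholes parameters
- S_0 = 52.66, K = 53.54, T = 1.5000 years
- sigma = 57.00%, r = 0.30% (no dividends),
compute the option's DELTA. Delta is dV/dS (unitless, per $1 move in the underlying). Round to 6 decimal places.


Answer: Delta = 0.629964

Derivation:
d1 = 0.3317584839; d2 = -0.3663460928
phi(d1) = 0.3775809187; exp(-qT) = 1.0000000000; exp(-rT) = 0.9955101098
N(d1) = 0.6299641823
Delta = exp(-qT) * N(d1) = 1.0000000000 * 0.6299641823 = 0.629964


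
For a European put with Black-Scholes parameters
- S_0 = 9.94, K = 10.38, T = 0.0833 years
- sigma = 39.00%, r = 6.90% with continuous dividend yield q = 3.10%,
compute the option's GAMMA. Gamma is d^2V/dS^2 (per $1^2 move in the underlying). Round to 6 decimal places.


d1 = -0.3004020672; d2 = -0.4129628507
phi(d1) = 0.3813417844; exp(-qT) = 0.9974210313; exp(-rT) = 0.9942687864
Gamma = exp(-qT) * phi(d1) / (S * sigma * sqrt(T)) = 0.9974210313 * 0.3813417844 / (9.9400 * 0.3900 * 0.2886173938) = 0.339953

Answer: Gamma = 0.339953


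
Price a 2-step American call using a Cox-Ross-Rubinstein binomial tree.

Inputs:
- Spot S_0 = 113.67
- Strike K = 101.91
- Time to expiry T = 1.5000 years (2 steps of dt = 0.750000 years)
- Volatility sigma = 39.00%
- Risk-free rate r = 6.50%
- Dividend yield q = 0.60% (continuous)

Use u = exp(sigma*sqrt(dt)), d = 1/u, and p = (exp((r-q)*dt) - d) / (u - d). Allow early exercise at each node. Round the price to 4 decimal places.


dt = T/N = 0.750000
u = exp(sigma*sqrt(dt)) = 1.401790; d = 1/u = 0.713374
p = (exp((r-q)*dt) - d) / (u - d) = 0.482077
Discount per step: exp(-r*dt) = 0.952419
Stock lattice S(k, i) with i counting down-moves:
  k=0: S(0,0) = 113.6700
  k=1: S(1,0) = 159.3415; S(1,1) = 81.0892
  k=2: S(2,0) = 223.3632; S(2,1) = 113.6700; S(2,2) = 57.8469
Terminal payoffs V(N, i) = max(S_T - K, 0):
  V(2,0) = 121.453241; V(2,1) = 11.760000; V(2,2) = 0.000000
Backward induction: V(k, i) = exp(-r*dt) * [p * V(k+1, i) + (1-p) * V(k+1, i+1)]; then take max(V_cont, immediate exercise) for American.
  V(1,0) = exp(-r*dt) * [p*121.453241 + (1-p)*11.760000] = 61.564989; exercise = 57.431456; V(1,0) = max -> 61.564989
  V(1,1) = exp(-r*dt) * [p*11.760000 + (1-p)*0.000000] = 5.399485; exercise = 0.000000; V(1,1) = max -> 5.399485
  V(0,0) = exp(-r*dt) * [p*61.564989 + (1-p)*5.399485] = 30.930395; exercise = 11.760000; V(0,0) = max -> 30.930395

Answer: Price = V(0,0) = 30.9304


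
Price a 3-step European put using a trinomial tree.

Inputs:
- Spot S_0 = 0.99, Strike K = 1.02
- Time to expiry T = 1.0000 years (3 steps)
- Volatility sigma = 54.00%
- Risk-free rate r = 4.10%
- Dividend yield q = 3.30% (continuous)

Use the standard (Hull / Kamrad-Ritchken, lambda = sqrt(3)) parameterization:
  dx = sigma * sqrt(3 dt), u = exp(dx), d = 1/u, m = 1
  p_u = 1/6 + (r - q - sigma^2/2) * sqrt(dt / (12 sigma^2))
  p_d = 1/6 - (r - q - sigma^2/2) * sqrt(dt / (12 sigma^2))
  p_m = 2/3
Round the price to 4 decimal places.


dt = T/N = 0.333333; dx = sigma*sqrt(3*dt) = 0.540000
u = exp(dx) = 1.716007; d = 1/u = 0.582748
p_u = 0.124136, p_m = 0.666667, p_d = 0.209198
Discount per step: exp(-r*dt) = 0.986426
Stock lattice S(k, j) with j the centered position index:
  k=0: S(0,+0) = 0.9900
  k=1: S(1,-1) = 0.5769; S(1,+0) = 0.9900; S(1,+1) = 1.6988
  k=2: S(2,-2) = 0.3362; S(2,-1) = 0.5769; S(2,+0) = 0.9900; S(2,+1) = 1.6988; S(2,+2) = 2.9152
  k=3: S(3,-3) = 0.1959; S(3,-2) = 0.3362; S(3,-1) = 0.5769; S(3,+0) = 0.9900; S(3,+1) = 1.6988; S(3,+2) = 2.9152; S(3,+3) = 5.0026
Terminal payoffs V(N, j) = max(K - S_T, 0):
  V(3,-3) = 0.824080; V(3,-2) = 0.683800; V(3,-1) = 0.443079; V(3,+0) = 0.030000; V(3,+1) = 0.000000; V(3,+2) = 0.000000; V(3,+3) = 0.000000
Backward induction: V(k, j) = exp(-r*dt) * [p_u * V(k+1, j+1) + p_m * V(k+1, j) + p_d * V(k+1, j-1)]
  V(2,-2) = exp(-r*dt) * [p_u*0.443079 + p_m*0.683800 + p_d*0.824080] = 0.673990
  V(2,-1) = exp(-r*dt) * [p_u*0.030000 + p_m*0.443079 + p_d*0.683800] = 0.436158
  V(2,+0) = exp(-r*dt) * [p_u*0.000000 + p_m*0.030000 + p_d*0.443079] = 0.111161
  V(2,+1) = exp(-r*dt) * [p_u*0.000000 + p_m*0.000000 + p_d*0.030000] = 0.006191
  V(2,+2) = exp(-r*dt) * [p_u*0.000000 + p_m*0.000000 + p_d*0.000000] = 0.000000
  V(1,-1) = exp(-r*dt) * [p_u*0.111161 + p_m*0.436158 + p_d*0.673990] = 0.439520
  V(1,+0) = exp(-r*dt) * [p_u*0.006191 + p_m*0.111161 + p_d*0.436158] = 0.163864
  V(1,+1) = exp(-r*dt) * [p_u*0.000000 + p_m*0.006191 + p_d*0.111161] = 0.027010
  V(0,+0) = exp(-r*dt) * [p_u*0.027010 + p_m*0.163864 + p_d*0.439520] = 0.201766

Answer: Price = V(0,0) = 0.2018


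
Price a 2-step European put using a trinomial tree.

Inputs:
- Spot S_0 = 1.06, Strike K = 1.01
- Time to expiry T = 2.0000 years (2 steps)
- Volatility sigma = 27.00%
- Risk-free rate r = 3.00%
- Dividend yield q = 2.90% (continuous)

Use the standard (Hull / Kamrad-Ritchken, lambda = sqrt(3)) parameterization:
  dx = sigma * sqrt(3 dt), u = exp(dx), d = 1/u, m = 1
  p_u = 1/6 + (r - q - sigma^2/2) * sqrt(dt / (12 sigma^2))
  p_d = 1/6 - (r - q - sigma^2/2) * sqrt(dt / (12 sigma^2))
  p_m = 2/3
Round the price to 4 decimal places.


Answer: Price = V(0,0) = 0.1123

Derivation:
dt = T/N = 1.000000; dx = sigma*sqrt(3*dt) = 0.467654
u = exp(dx) = 1.596245; d = 1/u = 0.626470
p_u = 0.128765, p_m = 0.666667, p_d = 0.204569
Discount per step: exp(-r*dt) = 0.970446
Stock lattice S(k, j) with j the centered position index:
  k=0: S(0,+0) = 1.0600
  k=1: S(1,-1) = 0.6641; S(1,+0) = 1.0600; S(1,+1) = 1.6920
  k=2: S(2,-2) = 0.4160; S(2,-1) = 0.6641; S(2,+0) = 1.0600; S(2,+1) = 1.6920; S(2,+2) = 2.7009
Terminal payoffs V(N, j) = max(K - S_T, 0):
  V(2,-2) = 0.593987; V(2,-1) = 0.345941; V(2,+0) = 0.000000; V(2,+1) = 0.000000; V(2,+2) = 0.000000
Backward induction: V(k, j) = exp(-r*dt) * [p_u * V(k+1, j+1) + p_m * V(k+1, j) + p_d * V(k+1, j-1)]
  V(1,-1) = exp(-r*dt) * [p_u*0.000000 + p_m*0.345941 + p_d*0.593987] = 0.341731
  V(1,+0) = exp(-r*dt) * [p_u*0.000000 + p_m*0.000000 + p_d*0.345941] = 0.068677
  V(1,+1) = exp(-r*dt) * [p_u*0.000000 + p_m*0.000000 + p_d*0.000000] = 0.000000
  V(0,+0) = exp(-r*dt) * [p_u*0.000000 + p_m*0.068677 + p_d*0.341731] = 0.112273


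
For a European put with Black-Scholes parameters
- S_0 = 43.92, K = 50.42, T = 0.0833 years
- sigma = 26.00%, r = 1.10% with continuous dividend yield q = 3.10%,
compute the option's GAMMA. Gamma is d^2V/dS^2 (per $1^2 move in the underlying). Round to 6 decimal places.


d1 = -1.8239289947; d2 = -1.8989695171
phi(d1) = 0.0756001492; exp(-qT) = 0.9974210313; exp(-rT) = 0.9990841197
Gamma = exp(-qT) * phi(d1) / (S * sigma * sqrt(T)) = 0.9974210313 * 0.0756001492 / (43.9200 * 0.2600 * 0.2886173938) = 0.022879

Answer: Gamma = 0.022879


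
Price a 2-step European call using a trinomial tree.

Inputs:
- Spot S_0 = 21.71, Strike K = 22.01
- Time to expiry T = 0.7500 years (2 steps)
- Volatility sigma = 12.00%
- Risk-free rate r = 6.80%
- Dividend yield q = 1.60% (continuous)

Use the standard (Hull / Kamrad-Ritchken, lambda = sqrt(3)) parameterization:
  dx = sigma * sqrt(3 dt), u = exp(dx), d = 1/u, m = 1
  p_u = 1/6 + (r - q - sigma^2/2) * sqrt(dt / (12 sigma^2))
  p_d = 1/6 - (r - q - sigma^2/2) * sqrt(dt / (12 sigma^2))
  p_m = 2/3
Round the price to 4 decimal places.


dt = T/N = 0.375000; dx = sigma*sqrt(3*dt) = 0.127279
u = exp(dx) = 1.135734; d = 1/u = 0.880488
p_u = 0.232663, p_m = 0.666667, p_d = 0.100670
Discount per step: exp(-r*dt) = 0.974822
Stock lattice S(k, j) with j the centered position index:
  k=0: S(0,+0) = 21.7100
  k=1: S(1,-1) = 19.1154; S(1,+0) = 21.7100; S(1,+1) = 24.6568
  k=2: S(2,-2) = 16.8309; S(2,-1) = 19.1154; S(2,+0) = 21.7100; S(2,+1) = 24.6568; S(2,+2) = 28.0036
Terminal payoffs V(N, j) = max(S_T - K, 0):
  V(2,-2) = 0.000000; V(2,-1) = 0.000000; V(2,+0) = 0.000000; V(2,+1) = 2.646787; V(2,+2) = 5.993554
Backward induction: V(k, j) = exp(-r*dt) * [p_u * V(k+1, j+1) + p_m * V(k+1, j) + p_d * V(k+1, j-1)]
  V(1,-1) = exp(-r*dt) * [p_u*0.000000 + p_m*0.000000 + p_d*0.000000] = 0.000000
  V(1,+0) = exp(-r*dt) * [p_u*2.646787 + p_m*0.000000 + p_d*0.000000] = 0.600306
  V(1,+1) = exp(-r*dt) * [p_u*5.993554 + p_m*2.646787 + p_d*0.000000] = 3.079469
  V(0,+0) = exp(-r*dt) * [p_u*3.079469 + p_m*0.600306 + p_d*0.000000] = 1.088568

Answer: Price = V(0,0) = 1.0886
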